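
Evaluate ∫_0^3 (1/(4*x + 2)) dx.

log(7)/4

An antiderivative is F(x) = log(4*x + 2)/4.
Then F(3) - F(0) = (log(14)/4) - (log(2)/4) = log(7)/4.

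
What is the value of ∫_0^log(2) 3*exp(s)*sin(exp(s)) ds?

-3*cos(2) + 3*cos(1)

Let u = exp(s), so du = exp(s) ds. When s = 0, u = 1; when s = log(2), u = 2.
The integral becomes 3·∫ sin(u) du from 1 to 2, with antiderivative -3*cos(u).
Back in s: F(s) = -3*cos(exp(s)).
Then F(log(2)) - F(0) = (-3*cos(2)) - (-3*cos(1)) = -3*cos(2) + 3*cos(1).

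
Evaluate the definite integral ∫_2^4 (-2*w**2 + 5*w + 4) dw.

2/3

By the power rule, an antiderivative is F(w) = -2*w**3/3 + 5*w**2/2 + 4*w.
Then F(4) - F(2) = (40/3) - (38/3) = 2/3.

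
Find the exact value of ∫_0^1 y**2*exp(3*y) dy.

Integrate by parts twice (u = y^2, dv = exp(3*y) dy).
An antiderivative is F(y) = (9*y**2 - 6*y + 2)*exp(3*y)/27.
Then F(1) - F(0) = (5*exp(3)/27) - (2/27) = -2/27 + 5*exp(3)/27.

-2/27 + 5*exp(3)/27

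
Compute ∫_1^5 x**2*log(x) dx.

-124/9 + 125*log(5)/3

Integrate by parts once (u = ln x, dv = x**2 dx).
An antiderivative is F(x) = x**3*(3*log(x) - 1)/9.
Then F(5) - F(1) = (-125/9 + 125*log(5)/3) - (-1/9) = -124/9 + 125*log(5)/3.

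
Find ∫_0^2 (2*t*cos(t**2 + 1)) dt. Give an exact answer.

sin(5) - sin(1)

Let u = t**2 + 1, so du = 2*t dt. When t = 0, u = 1; when t = 2, u = 5.
The integral becomes ∫ cos(u) du from 1 to 5, with antiderivative sin(u).
Back in t: F(t) = sin(t**2 + 1).
Then F(2) - F(0) = (sin(5)) - (sin(1)) = sin(5) - sin(1).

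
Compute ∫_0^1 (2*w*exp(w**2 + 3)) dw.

Let u = w**2 + 3, so du = 2*w dw. When w = 0, u = 3; when w = 1, u = 4.
The integral becomes ∫ exp(u) du from 3 to 4, with antiderivative exp(u).
Back in w: F(w) = exp(w**2 + 3).
Then F(1) - F(0) = (exp(4)) - (exp(3)) = -exp(3) + exp(4).

-exp(3) + exp(4)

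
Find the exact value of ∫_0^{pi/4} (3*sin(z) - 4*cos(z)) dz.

3 - 7*sqrt(2)/2

An antiderivative is F(z) = -4*sin(z) - 3*cos(z).
Then F(pi/4) - F(0) = (-7*sqrt(2)/2) - (-3) = 3 - 7*sqrt(2)/2.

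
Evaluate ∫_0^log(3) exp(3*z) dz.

Let u = exp(z), so du = exp(z) dz. When z = 0, u = 1; when z = log(3), u = 3.
The integral becomes ∫ u**2 du from 1 to 3, with antiderivative u**3/3.
Back in z: F(z) = exp(3*z)/3.
Then F(log(3)) - F(0) = (9) - (1/3) = 26/3.

26/3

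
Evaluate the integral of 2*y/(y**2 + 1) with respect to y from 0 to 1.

log(2)

Let u = y**2 + 1, so du = 2*y dy. When y = 0, u = 1; when y = 1, u = 2.
The integral becomes ∫ 1/u du from 1 to 2, with antiderivative log(u).
Back in y: F(y) = log(y**2 + 1).
Then F(1) - F(0) = (log(2)) - (0) = log(2).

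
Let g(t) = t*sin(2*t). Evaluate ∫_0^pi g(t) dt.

-pi/2

Integrate by parts once (u = t, dv = sin(2*t) dt).
An antiderivative is F(t) = -t*cos(2*t)/2 + sin(2*t)/4.
Then F(pi) - F(0) = (-pi/2) - (0) = -pi/2.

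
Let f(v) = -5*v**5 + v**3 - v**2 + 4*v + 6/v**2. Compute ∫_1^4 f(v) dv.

By the power rule, an antiderivative is F(v) = -5*v**6/6 + v**4/4 - v**3/3 + 2*v**2 - 6/v.
Then F(4) - F(1) = (-20041/6) - (-59/12) = -13341/4.

-13341/4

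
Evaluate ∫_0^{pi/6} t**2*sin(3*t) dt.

Integrate by parts twice (u = t^2, dv = sin(3*t) dt).
An antiderivative is F(t) = -t**2*cos(3*t)/3 + 2*t*sin(3*t)/9 + 2*cos(3*t)/27.
Then F(pi/6) - F(0) = (pi/27) - (2/27) = -2/27 + pi/27.

-2/27 + pi/27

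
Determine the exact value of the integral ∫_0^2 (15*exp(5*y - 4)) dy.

Let u = 5*y - 4, so du = 5 dy. When y = 0, u = -4; when y = 2, u = 6.
The integral becomes 3·∫ exp(u) du from -4 to 6, with antiderivative 3*exp(u).
Back in y: F(y) = 3*exp(5*y - 4).
Then F(2) - F(0) = (3*exp(6)) - (3*exp(-4)) = -(3 - 3*exp(10))*exp(-4).

-(3 - 3*exp(10))*exp(-4)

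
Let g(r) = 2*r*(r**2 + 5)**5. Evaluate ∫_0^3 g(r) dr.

Let u = r**2 + 5, so du = 2*r dr. When r = 0, u = 5; when r = 3, u = 14.
The integral becomes ∫ u**5 du from 5 to 14, with antiderivative u**6/6.
Back in r: F(r) = (r**2 + 5)**6/6.
Then F(3) - F(0) = (3764768/3) - (15625/6) = 2504637/2.

2504637/2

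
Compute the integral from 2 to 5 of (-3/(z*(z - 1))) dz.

-9*log(2) + 3*log(5)

Factor the denominator: z**2 - z = z(z - 1).
Partial fractions: -3/(z*(z - 1)) = 3/z - 3/(z - 1).
An antiderivative is F(z) = 3*log(z) - 3*log(z - 1).
Then F(5) - F(2) = (-6*log(2) + 3*log(5)) - (log(8)) = -9*log(2) + 3*log(5).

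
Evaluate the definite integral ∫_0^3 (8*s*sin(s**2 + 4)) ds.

-4*cos(13) + 4*cos(4)

Let u = s**2 + 4, so du = 2*s ds. When s = 0, u = 4; when s = 3, u = 13.
The integral becomes 4·∫ sin(u) du from 4 to 13, with antiderivative -4*cos(u).
Back in s: F(s) = -4*cos(s**2 + 4).
Then F(3) - F(0) = (-4*cos(13)) - (-4*cos(4)) = -4*cos(13) + 4*cos(4).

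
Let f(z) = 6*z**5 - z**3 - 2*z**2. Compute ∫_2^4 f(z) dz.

By the power rule, an antiderivative is F(z) = z**6 - z**4/4 - 2*z**3/3.
Then F(4) - F(2) = (11968/3) - (164/3) = 11804/3.

11804/3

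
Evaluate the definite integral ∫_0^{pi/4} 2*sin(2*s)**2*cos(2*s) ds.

Let u = sin(2*s), so du = 2*cos(2*s) ds. When s = 0, u = 0; when s = pi/4, u = 1.
The integral becomes ∫ u**2 du from 0 to 1, with antiderivative u**3/3.
Back in s: F(s) = sin(2*s)**3/3.
Then F(pi/4) - F(0) = (1/3) - (0) = 1/3.

1/3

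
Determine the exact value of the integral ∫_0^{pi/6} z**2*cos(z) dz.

Integrate by parts twice (u = z^2, dv = cos(z) dz).
An antiderivative is F(z) = z**2*sin(z) + 2*z*cos(z) - 2*sin(z).
Then F(pi/6) - F(0) = (-1 + pi**2/72 + sqrt(3)*pi/6) - (0) = -1 + pi**2/72 + sqrt(3)*pi/6.

-1 + pi**2/72 + sqrt(3)*pi/6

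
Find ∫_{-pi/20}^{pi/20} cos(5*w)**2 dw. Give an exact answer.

Use the identity cos^2(5*w) = (1 + cos(10*w))/2.
An antiderivative is F(w) = w/2 + sin(10*w)/20.
Then F(pi/20) - F(-pi/20) = (1/20 + pi/40) - (-pi/40 - 1/20) = 1/10 + pi/20.

1/10 + pi/20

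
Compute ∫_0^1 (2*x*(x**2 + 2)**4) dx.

Let u = x**2 + 2, so du = 2*x dx. When x = 0, u = 2; when x = 1, u = 3.
The integral becomes ∫ u**4 du from 2 to 3, with antiderivative u**5/5.
Back in x: F(x) = (x**2 + 2)**5/5.
Then F(1) - F(0) = (243/5) - (32/5) = 211/5.

211/5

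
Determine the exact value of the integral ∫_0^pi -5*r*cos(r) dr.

Integrate by parts once (u = r, dv = -5*cos(r) dr).
An antiderivative is F(r) = -5*r*sin(r) - 5*cos(r).
Then F(pi) - F(0) = (5) - (-5) = 10.

10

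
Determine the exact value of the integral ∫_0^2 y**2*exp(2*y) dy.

Integrate by parts twice (u = y^2, dv = exp(2*y) dy).
An antiderivative is F(y) = (2*y**2 - 2*y + 1)*exp(2*y)/4.
Then F(2) - F(0) = (5*exp(4)/4) - (1/4) = -1/4 + 5*exp(4)/4.

-1/4 + 5*exp(4)/4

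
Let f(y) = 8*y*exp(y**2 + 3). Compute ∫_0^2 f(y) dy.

-4*(1 - exp(4))*exp(3)

Let u = y**2 + 3, so du = 2*y dy. When y = 0, u = 3; when y = 2, u = 7.
The integral becomes 4·∫ exp(u) du from 3 to 7, with antiderivative 4*exp(u).
Back in y: F(y) = 4*exp(y**2 + 3).
Then F(2) - F(0) = (4*exp(7)) - (4*exp(3)) = -4*(1 - exp(4))*exp(3).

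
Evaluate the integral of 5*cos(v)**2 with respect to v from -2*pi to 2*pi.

Use the identity cos^2(v) = (1 + cos(2*v))/2.
An antiderivative is F(v) = 5*v/2 + 5*sin(2*v)/4.
Then F(2*pi) - F(-2*pi) = (5*pi) - (-5*pi) = 10*pi.

10*pi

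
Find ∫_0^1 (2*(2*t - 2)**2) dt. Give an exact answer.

Let u = 2*t - 2, so du = 2 dt. When t = 0, u = -2; when t = 1, u = 0.
The integral becomes ∫ u**2 du from -2 to 0, with antiderivative u**3/3.
Back in t: F(t) = (2*t - 2)**3/3.
Then F(1) - F(0) = (0) - (-8/3) = 8/3.

8/3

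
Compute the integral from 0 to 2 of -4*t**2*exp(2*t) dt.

Integrate by parts twice (u = t^2, dv = -4*exp(2*t) dt).
An antiderivative is F(t) = (-2*t**2 + 2*t - 1)*exp(2*t).
Then F(2) - F(0) = (-5*exp(4)) - (-1) = 1 - 5*exp(4).

1 - 5*exp(4)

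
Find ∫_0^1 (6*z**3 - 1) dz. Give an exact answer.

1/2

By the power rule, an antiderivative is F(z) = 3*z**4/2 - z.
Then F(1) - F(0) = (1/2) - (0) = 1/2.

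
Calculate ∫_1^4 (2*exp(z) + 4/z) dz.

-2*exp(1) + 8*log(2) + 2*exp(4)

An antiderivative is F(z) = 2*exp(z) + 4*log(z).
Then F(4) - F(1) = (8*log(2) + 2*exp(4)) - (2*exp(1)) = -2*exp(1) + 8*log(2) + 2*exp(4).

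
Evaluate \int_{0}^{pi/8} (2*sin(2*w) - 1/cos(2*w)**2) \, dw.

An antiderivative is F(w) = -cos(2*w) - tan(2*w)/2.
Then F(pi/8) - F(0) = (-sqrt(2)/2 - 1/2) - (-1) = 1/2 - sqrt(2)/2.

1/2 - sqrt(2)/2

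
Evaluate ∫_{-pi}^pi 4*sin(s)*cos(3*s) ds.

0

Use the identity sin(s)cos(3*s) = [sin(4*s) + sin(-2*s)]/2.
An antiderivative is F(s) = cos(2*s) - cos(4*s)/2.
Then F(pi) - F(-pi) = (1/2) - (1/2) = 0.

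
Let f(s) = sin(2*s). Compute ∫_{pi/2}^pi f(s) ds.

An antiderivative is F(s) = -cos(2*s)/2.
Then F(pi) - F(pi/2) = (-1/2) - (1/2) = -1.

-1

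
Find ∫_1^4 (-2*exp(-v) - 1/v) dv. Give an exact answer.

(-log(4**exp(4)) - 2*exp(3) + 2)*exp(-4)

An antiderivative is F(v) = -log(v) + 2*exp(-v).
Then F(4) - F(1) = ((2 - log(4**exp(4)))*exp(-4)) - (2*exp(-1)) = (-log(4**exp(4)) - 2*exp(3) + 2)*exp(-4).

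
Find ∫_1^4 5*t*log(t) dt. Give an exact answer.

Integrate by parts once (u = ln t, dv = 5*t dt).
An antiderivative is F(t) = 5*t**2*(2*log(t) - 1)/4.
Then F(4) - F(1) = (-20 + 80*log(2)) - (-5/4) = -75/4 + 80*log(2).

-75/4 + 80*log(2)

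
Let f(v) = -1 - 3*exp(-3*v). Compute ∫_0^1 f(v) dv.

-2 + exp(-3)

An antiderivative is F(v) = -v + exp(-3*v).
Then F(1) - F(0) = (-1 + exp(-3)) - (1) = -2 + exp(-3).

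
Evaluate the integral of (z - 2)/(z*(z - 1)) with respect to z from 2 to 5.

Factor the denominator: z**2 - z = z(z - 1).
Partial fractions: (z - 2)/(z*(z - 1)) = 2/z - 1/(z - 1).
An antiderivative is F(z) = 2*log(z) - log(z - 1).
Then F(5) - F(2) = (log(25/4)) - (log(4)) = log(25/16).

log(25/16)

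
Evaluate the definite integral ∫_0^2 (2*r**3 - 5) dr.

-2

By the power rule, an antiderivative is F(r) = r**4/2 - 5*r.
Then F(2) - F(0) = (-2) - (0) = -2.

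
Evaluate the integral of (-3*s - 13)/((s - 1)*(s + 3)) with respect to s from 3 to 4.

Factor the denominator: s**2 + 2*s - 3 = (s + 3)(s - 1).
Partial fractions: (-3*s - 13)/((s - 1)*(s + 3)) = 1/(s + 3) - 4/(s - 1).
An antiderivative is F(s) = -4*log(s - 1) + log(s + 3).
Then F(4) - F(3) = (log(7/81)) - (log(3/8)) = -5*log(3) + log(7) + 3*log(2).

-5*log(3) + log(7) + 3*log(2)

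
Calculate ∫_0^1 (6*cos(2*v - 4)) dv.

Let u = 2*v - 4, so du = 2 dv. When v = 0, u = -4; when v = 1, u = -2.
The integral becomes 3·∫ cos(u) du from -4 to -2, with antiderivative 3*sin(u).
Back in v: F(v) = 3*sin(2*v - 4).
Then F(1) - F(0) = (-3*sin(2)) - (-3*sin(4)) = -3*sin(2) + 3*sin(4).

-3*sin(2) + 3*sin(4)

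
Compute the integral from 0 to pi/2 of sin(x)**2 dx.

pi/4

Use the identity sin^2(x) = (1 - cos(2*x))/2.
An antiderivative is F(x) = x/2 - sin(2*x)/4.
Then F(pi/2) - F(0) = (pi/4) - (0) = pi/4.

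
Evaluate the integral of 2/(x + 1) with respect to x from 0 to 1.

log(4)

An antiderivative is F(x) = 2*log(x + 1).
Then F(1) - F(0) = (log(4)) - (0) = log(4).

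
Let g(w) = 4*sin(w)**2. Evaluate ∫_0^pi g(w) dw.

2*pi

Use the identity sin^2(w) = (1 - cos(2*w))/2.
An antiderivative is F(w) = 2*w - sin(2*w).
Then F(pi) - F(0) = (2*pi) - (0) = 2*pi.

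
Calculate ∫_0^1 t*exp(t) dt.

1

Integrate by parts once (u = t, dv = exp(t) dt).
An antiderivative is F(t) = (t - 1)*exp(t).
Then F(1) - F(0) = (0) - (-1) = 1.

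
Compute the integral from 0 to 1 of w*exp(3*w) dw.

Integrate by parts once (u = w, dv = exp(3*w) dw).
An antiderivative is F(w) = (3*w - 1)*exp(3*w)/9.
Then F(1) - F(0) = (2*exp(3)/9) - (-1/9) = 1/9 + 2*exp(3)/9.

1/9 + 2*exp(3)/9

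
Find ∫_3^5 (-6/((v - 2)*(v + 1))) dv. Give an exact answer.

-log(4)

Factor the denominator: v**2 - v - 2 = (v + 1)(v - 2).
Partial fractions: -6/((v - 2)*(v + 1)) = 2/(v + 1) - 2/(v - 2).
An antiderivative is F(v) = -2*log(v - 2) + 2*log(v + 1).
Then F(5) - F(3) = (log(4)) - (log(16)) = -log(4).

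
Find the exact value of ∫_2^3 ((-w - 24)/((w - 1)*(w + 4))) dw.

Factor the denominator: w**2 + 3*w - 4 = (w + 4)(w - 1).
Partial fractions: (-w - 24)/((w - 1)*(w + 4)) = 4/(w + 4) - 5/(w - 1).
An antiderivative is F(w) = -5*log(w - 1) + 4*log(w + 4).
Then F(3) - F(2) = (-5*log(2) + 4*log(7)) - (4*log(2) + 4*log(3)) = -9*log(2) - 4*log(3) + 4*log(7).

-9*log(2) - 4*log(3) + 4*log(7)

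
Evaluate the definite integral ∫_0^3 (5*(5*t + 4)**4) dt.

495015

Let u = 5*t + 4, so du = 5 dt. When t = 0, u = 4; when t = 3, u = 19.
The integral becomes ∫ u**4 du from 4 to 19, with antiderivative u**5/5.
Back in t: F(t) = (5*t + 4)**5/5.
Then F(3) - F(0) = (2476099/5) - (1024/5) = 495015.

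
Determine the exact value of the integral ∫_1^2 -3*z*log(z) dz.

Integrate by parts once (u = ln z, dv = -3*z dz).
An antiderivative is F(z) = -3*z**2*(2*log(z) - 1)/4.
Then F(2) - F(1) = (3 - log(64)) - (3/4) = 9/4 - log(64).

9/4 - log(64)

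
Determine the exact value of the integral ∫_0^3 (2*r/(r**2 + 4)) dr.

log(13/4)

Let u = r**2 + 4, so du = 2*r dr. When r = 0, u = 4; when r = 3, u = 13.
The integral becomes ∫ 1/u du from 4 to 13, with antiderivative log(u).
Back in r: F(r) = log(r**2 + 4).
Then F(3) - F(0) = (log(13)) - (log(4)) = log(13/4).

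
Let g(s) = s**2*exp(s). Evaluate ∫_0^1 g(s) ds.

Integrate by parts twice (u = s^2, dv = exp(s) ds).
An antiderivative is F(s) = (s**2 - 2*s + 2)*exp(s).
Then F(1) - F(0) = (E) - (2) = -2 + E.

-2 + E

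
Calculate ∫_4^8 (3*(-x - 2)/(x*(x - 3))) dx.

Factor the denominator: x**2 - 3*x = x(x - 3).
Partial fractions: 3*(-x - 2)/(x*(x - 3)) = 2/x - 5/(x - 3).
An antiderivative is F(x) = 2*log(x) - 5*log(x - 3).
Then F(8) - F(4) = (-5*log(5) + 6*log(2)) - (log(16)) = -5*log(5) + 2*log(2).

-5*log(5) + 2*log(2)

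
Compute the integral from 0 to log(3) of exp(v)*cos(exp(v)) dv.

-sin(1) + sin(3)

Let u = exp(v), so du = exp(v) dv. When v = 0, u = 1; when v = log(3), u = 3.
The integral becomes ∫ cos(u) du from 1 to 3, with antiderivative sin(u).
Back in v: F(v) = sin(exp(v)).
Then F(log(3)) - F(0) = (sin(3)) - (sin(1)) = -sin(1) + sin(3).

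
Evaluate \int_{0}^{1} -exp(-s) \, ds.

-1 + exp(-1)

An antiderivative is F(s) = exp(-s).
Then F(1) - F(0) = (exp(-1)) - (1) = -1 + exp(-1).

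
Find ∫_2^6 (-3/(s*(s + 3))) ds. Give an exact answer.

Factor the denominator: s**2 + 3*s = (s + 3)s.
Partial fractions: -3/(s*(s + 3)) = 1/(s + 3) - 1/s.
An antiderivative is F(s) = -log(s) + log(s + 3).
Then F(6) - F(2) = (log(3/2)) - (log(5/2)) = log(3/5).

log(3/5)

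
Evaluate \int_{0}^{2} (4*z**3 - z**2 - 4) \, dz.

16/3

By the power rule, an antiderivative is F(z) = z**4 - z**3/3 - 4*z.
Then F(2) - F(0) = (16/3) - (0) = 16/3.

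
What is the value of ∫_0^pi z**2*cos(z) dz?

Integrate by parts twice (u = z^2, dv = cos(z) dz).
An antiderivative is F(z) = z**2*sin(z) + 2*z*cos(z) - 2*sin(z).
Then F(pi) - F(0) = (-2*pi) - (0) = -2*pi.

-2*pi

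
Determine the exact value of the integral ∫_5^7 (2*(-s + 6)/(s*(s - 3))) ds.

Factor the denominator: s**2 - 3*s = s(s - 3).
Partial fractions: 2*(-s + 6)/(s*(s - 3)) = -4/s + 2/(s - 3).
An antiderivative is F(s) = -4*log(s) + 2*log(s - 3).
Then F(7) - F(5) = (-4*log(7) + 4*log(2)) - (-4*log(5) + 2*log(2)) = -4*log(7) + 2*log(2) + 4*log(5).

-4*log(7) + 2*log(2) + 4*log(5)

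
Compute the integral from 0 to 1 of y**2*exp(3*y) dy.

Integrate by parts twice (u = y^2, dv = exp(3*y) dy).
An antiderivative is F(y) = (9*y**2 - 6*y + 2)*exp(3*y)/27.
Then F(1) - F(0) = (5*exp(3)/27) - (2/27) = -2/27 + 5*exp(3)/27.

-2/27 + 5*exp(3)/27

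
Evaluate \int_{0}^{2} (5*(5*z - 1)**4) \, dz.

11810

Let u = 5*z - 1, so du = 5 dz. When z = 0, u = -1; when z = 2, u = 9.
The integral becomes ∫ u**4 du from -1 to 9, with antiderivative u**5/5.
Back in z: F(z) = (5*z - 1)**5/5.
Then F(2) - F(0) = (59049/5) - (-1/5) = 11810.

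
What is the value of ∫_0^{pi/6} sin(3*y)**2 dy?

pi/12

Use the identity sin^2(3*y) = (1 - cos(6*y))/2.
An antiderivative is F(y) = y/2 - sin(6*y)/12.
Then F(pi/6) - F(0) = (pi/12) - (0) = pi/12.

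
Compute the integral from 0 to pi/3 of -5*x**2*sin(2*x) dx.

Integrate by parts twice (u = x^2, dv = -5*sin(2*x) dx).
An antiderivative is F(x) = 5*x**2*cos(2*x)/2 - 5*x*sin(2*x)/2 - 5*cos(2*x)/4.
Then F(pi/3) - F(0) = (-5*sqrt(3)*pi/12 - 5*pi**2/36 + 5/8) - (-5/4) = -5*sqrt(3)*pi/12 - 5*pi**2/36 + 15/8.

-5*sqrt(3)*pi/12 - 5*pi**2/36 + 15/8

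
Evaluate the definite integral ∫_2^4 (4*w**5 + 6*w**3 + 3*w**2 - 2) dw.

By the power rule, an antiderivative is F(w) = 2*w**6/3 + 3*w**4/2 + w**3 - 2*w.
Then F(4) - F(2) = (9512/3) - (212/3) = 3100.

3100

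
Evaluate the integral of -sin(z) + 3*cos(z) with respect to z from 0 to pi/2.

An antiderivative is F(z) = 3*sin(z) + cos(z).
Then F(pi/2) - F(0) = (3) - (1) = 2.

2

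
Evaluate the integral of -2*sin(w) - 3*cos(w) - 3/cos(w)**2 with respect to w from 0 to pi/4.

An antiderivative is F(w) = -3*sin(w) + 2*cos(w) - 3*tan(w).
Then F(pi/4) - F(0) = (-3 - sqrt(2)/2) - (2) = -5 - sqrt(2)/2.

-5 - sqrt(2)/2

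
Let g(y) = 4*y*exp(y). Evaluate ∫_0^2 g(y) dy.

4 + 4*exp(2)

Integrate by parts once (u = y, dv = 4*exp(y) dy).
An antiderivative is F(y) = (4*y - 4)*exp(y).
Then F(2) - F(0) = (4*exp(2)) - (-4) = 4 + 4*exp(2).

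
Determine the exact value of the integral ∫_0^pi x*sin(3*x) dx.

pi/3

Integrate by parts once (u = x, dv = sin(3*x) dx).
An antiderivative is F(x) = -x*cos(3*x)/3 + sin(3*x)/9.
Then F(pi) - F(0) = (pi/3) - (0) = pi/3.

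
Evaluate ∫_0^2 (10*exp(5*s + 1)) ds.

Let u = 5*s + 1, so du = 5 ds. When s = 0, u = 1; when s = 2, u = 11.
The integral becomes 2·∫ exp(u) du from 1 to 11, with antiderivative 2*exp(u).
Back in s: F(s) = 2*exp(5*s + 1).
Then F(2) - F(0) = (2*exp(11)) - (2*exp(1)) = -2*exp(1)*(1 - exp(10)).

-2*exp(1)*(1 - exp(10))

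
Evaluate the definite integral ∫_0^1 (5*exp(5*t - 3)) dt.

Let u = 5*t - 3, so du = 5 dt. When t = 0, u = -3; when t = 1, u = 2.
The integral becomes ∫ exp(u) du from -3 to 2, with antiderivative exp(u).
Back in t: F(t) = exp(5*t - 3).
Then F(1) - F(0) = (exp(2)) - (exp(-3)) = -(1 - exp(5))*exp(-3).

-(1 - exp(5))*exp(-3)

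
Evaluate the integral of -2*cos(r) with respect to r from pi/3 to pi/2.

An antiderivative is F(r) = -2*sin(r).
Then F(pi/2) - F(pi/3) = (-2) - (-sqrt(3)) = -2 + sqrt(3).

-2 + sqrt(3)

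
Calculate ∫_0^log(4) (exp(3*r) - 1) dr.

21 - log(4)

An antiderivative is F(r) = exp(3*r)/3 - r.
Then F(log(4)) - F(0) = (64/3 - log(4)) - (1/3) = 21 - log(4).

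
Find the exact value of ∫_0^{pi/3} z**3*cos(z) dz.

-sqrt(3)*pi + sqrt(3)*pi**3/54 + pi**2/6 + 3

Integrate by parts 3 times (u = z^3, dv = cos(z) dz).
An antiderivative is F(z) = z**3*sin(z) + 3*z**2*cos(z) - 6*z*sin(z) - 6*cos(z).
Then F(pi/3) - F(0) = (-sqrt(3)*pi - 3 + sqrt(3)*pi**3/54 + pi**2/6) - (-6) = -sqrt(3)*pi + sqrt(3)*pi**3/54 + pi**2/6 + 3.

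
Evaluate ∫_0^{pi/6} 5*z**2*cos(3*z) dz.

Integrate by parts twice (u = z^2, dv = 5*cos(3*z) dz).
An antiderivative is F(z) = 5*z**2*sin(3*z)/3 + 10*z*cos(3*z)/9 - 10*sin(3*z)/27.
Then F(pi/6) - F(0) = (-10/27 + 5*pi**2/108) - (0) = -10/27 + 5*pi**2/108.

-10/27 + 5*pi**2/108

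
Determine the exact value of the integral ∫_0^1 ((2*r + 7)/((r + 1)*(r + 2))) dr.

-3*log(3) + 8*log(2)

Factor the denominator: r**2 + 3*r + 2 = (r + 2)(r + 1).
Partial fractions: (2*r + 7)/((r + 1)*(r + 2)) = -3/(r + 2) + 5/(r + 1).
An antiderivative is F(r) = 5*log(r + 1) - 3*log(r + 2).
Then F(1) - F(0) = (log(32/27)) - (-log(8)) = -3*log(3) + 8*log(2).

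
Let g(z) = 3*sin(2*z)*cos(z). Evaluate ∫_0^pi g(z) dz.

Use the identity sin(2*z)cos(z) = [sin(3*z) + sin(z)]/2.
An antiderivative is F(z) = -3*cos(z)/2 - cos(3*z)/2.
Then F(pi) - F(0) = (2) - (-2) = 4.

4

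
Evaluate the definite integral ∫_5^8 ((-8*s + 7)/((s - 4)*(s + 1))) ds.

-7*log(2) - 3*log(3)

Factor the denominator: s**2 - 3*s - 4 = (s + 1)(s - 4).
Partial fractions: (-8*s + 7)/((s - 4)*(s + 1)) = -3/(s + 1) - 5/(s - 4).
An antiderivative is F(s) = -5*log(s - 4) - 3*log(s + 1).
Then F(8) - F(5) = (-10*log(2) - 6*log(3)) - (-3*log(3) - 3*log(2)) = -7*log(2) - 3*log(3).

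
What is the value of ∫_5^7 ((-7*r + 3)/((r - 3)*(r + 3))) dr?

Factor the denominator: r**2 - 9 = (r + 3)(r - 3).
Partial fractions: (-7*r + 3)/((r - 3)*(r + 3)) = -4/(r + 3) - 3/(r - 3).
An antiderivative is F(r) = -3*log(r - 3) - 4*log(r + 3).
Then F(7) - F(5) = (-10*log(2) - 4*log(5)) - (-15*log(2)) = -4*log(5) + 5*log(2).

-4*log(5) + 5*log(2)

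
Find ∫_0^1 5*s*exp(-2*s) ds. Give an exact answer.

Integrate by parts once (u = s, dv = 5*exp(-2*s) ds).
An antiderivative is F(s) = (-10*s - 5)*exp(-2*s)/4.
Then F(1) - F(0) = (-15*exp(-2)/4) - (-5/4) = 5/4 - 15*exp(-2)/4.

5/4 - 15*exp(-2)/4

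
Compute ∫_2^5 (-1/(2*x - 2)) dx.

An antiderivative is F(x) = -log(2*x - 2)/2.
Then F(5) - F(2) = (-3*log(2)/2) - (-log(2)/2) = -log(2).

-log(2)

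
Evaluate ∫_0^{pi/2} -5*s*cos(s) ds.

5 - 5*pi/2

Integrate by parts once (u = s, dv = -5*cos(s) ds).
An antiderivative is F(s) = -5*s*sin(s) - 5*cos(s).
Then F(pi/2) - F(0) = (-5*pi/2) - (-5) = 5 - 5*pi/2.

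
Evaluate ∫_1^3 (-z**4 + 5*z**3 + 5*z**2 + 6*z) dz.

1784/15

By the power rule, an antiderivative is F(z) = -z**5/5 + 5*z**4/4 + 5*z**3/3 + 3*z**2.
Then F(3) - F(1) = (2493/20) - (343/60) = 1784/15.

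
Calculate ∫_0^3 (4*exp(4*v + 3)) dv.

-exp(3) + exp(15)

Let u = 4*v + 3, so du = 4 dv. When v = 0, u = 3; when v = 3, u = 15.
The integral becomes ∫ exp(u) du from 3 to 15, with antiderivative exp(u).
Back in v: F(v) = exp(4*v + 3).
Then F(3) - F(0) = (exp(15)) - (exp(3)) = -exp(3) + exp(15).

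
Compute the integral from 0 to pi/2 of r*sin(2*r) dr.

pi/4

Integrate by parts once (u = r, dv = sin(2*r) dr).
An antiderivative is F(r) = -r*cos(2*r)/2 + sin(2*r)/4.
Then F(pi/2) - F(0) = (pi/4) - (0) = pi/4.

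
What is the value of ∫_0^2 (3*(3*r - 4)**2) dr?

Let u = 3*r - 4, so du = 3 dr. When r = 0, u = -4; when r = 2, u = 2.
The integral becomes ∫ u**2 du from -4 to 2, with antiderivative u**3/3.
Back in r: F(r) = (3*r - 4)**3/3.
Then F(2) - F(0) = (8/3) - (-64/3) = 24.

24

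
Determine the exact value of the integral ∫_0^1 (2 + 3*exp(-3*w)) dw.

3 - exp(-3)

An antiderivative is F(w) = 2*w - exp(-3*w).
Then F(1) - F(0) = (2 - exp(-3)) - (-1) = 3 - exp(-3).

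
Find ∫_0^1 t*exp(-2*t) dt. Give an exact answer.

Integrate by parts once (u = t, dv = exp(-2*t) dt).
An antiderivative is F(t) = (-2*t - 1)*exp(-2*t)/4.
Then F(1) - F(0) = (-3*exp(-2)/4) - (-1/4) = (-3 + exp(2))*exp(-2)/4.

(-3 + exp(2))*exp(-2)/4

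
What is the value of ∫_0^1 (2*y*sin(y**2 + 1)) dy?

-cos(2) + cos(1)

Let u = y**2 + 1, so du = 2*y dy. When y = 0, u = 1; when y = 1, u = 2.
The integral becomes ∫ sin(u) du from 1 to 2, with antiderivative -cos(u).
Back in y: F(y) = -cos(y**2 + 1).
Then F(1) - F(0) = (-cos(2)) - (-cos(1)) = -cos(2) + cos(1).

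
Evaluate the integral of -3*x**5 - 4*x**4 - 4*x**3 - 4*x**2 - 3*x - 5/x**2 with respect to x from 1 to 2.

-2629/30

By the power rule, an antiderivative is F(x) = -x**6/2 - 4*x**5/5 - x**4 - 4*x**3/3 - 3*x**2/2 + 5/x.
Then F(2) - F(1) = (-2633/30) - (-2/15) = -2629/30.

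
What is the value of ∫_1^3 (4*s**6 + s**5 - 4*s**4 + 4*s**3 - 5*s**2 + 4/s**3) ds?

By the power rule, an antiderivative is F(s) = 4*s**7/7 + s**6/6 - 4*s**5/5 + s**4 - 5*s**3/3 - 2/s**2.
Then F(3) - F(1) = (763933/630) - (-191/70) = 382826/315.

382826/315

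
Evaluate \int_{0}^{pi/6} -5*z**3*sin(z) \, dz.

-5*sqrt(3)*pi/2 - 5*pi**2/24 + 5*sqrt(3)*pi**3/432 + 15

Integrate by parts 3 times (u = z^3, dv = -5*sin(z) dz).
An antiderivative is F(z) = 5*z**3*cos(z) - 15*z**2*sin(z) - 30*z*cos(z) + 30*sin(z).
Then F(pi/6) - F(0) = (-5*sqrt(3)*pi/2 - 5*pi**2/24 + 5*sqrt(3)*pi**3/432 + 15) - (0) = -5*sqrt(3)*pi/2 - 5*pi**2/24 + 5*sqrt(3)*pi**3/432 + 15.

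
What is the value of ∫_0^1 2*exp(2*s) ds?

Let u = 2*s, so du = 2 ds. When s = 0, u = 0; when s = 1, u = 2.
The integral becomes ∫ exp(u) du from 0 to 2, with antiderivative exp(u).
Back in s: F(s) = exp(2*s).
Then F(1) - F(0) = (exp(2)) - (1) = -1 + exp(2).

-1 + exp(2)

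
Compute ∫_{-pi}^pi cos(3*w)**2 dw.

pi

Use the identity cos^2(3*w) = (1 + cos(6*w))/2.
An antiderivative is F(w) = w/2 + sin(6*w)/12.
Then F(pi) - F(-pi) = (pi/2) - (-pi/2) = pi.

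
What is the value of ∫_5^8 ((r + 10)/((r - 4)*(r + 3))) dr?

Factor the denominator: r**2 - r - 12 = (r + 3)(r - 4).
Partial fractions: (r + 10)/((r - 4)*(r + 3)) = -1/(r + 3) + 2/(r - 4).
An antiderivative is F(r) = 2*log(r - 4) - log(r + 3).
Then F(8) - F(5) = (log(16/11)) - (-log(8)) = -log(11) + 7*log(2).

-log(11) + 7*log(2)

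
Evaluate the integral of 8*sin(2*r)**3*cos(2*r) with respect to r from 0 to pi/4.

Let u = sin(2*r), so du = 2*cos(2*r) dr. When r = 0, u = 0; when r = pi/4, u = 1.
The integral becomes 4·∫ u**3 du from 0 to 1, with antiderivative u**4.
Back in r: F(r) = sin(2*r)**4.
Then F(pi/4) - F(0) = (1) - (0) = 1.

1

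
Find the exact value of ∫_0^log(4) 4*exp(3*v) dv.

84

Let u = exp(v), so du = exp(v) dv. When v = 0, u = 1; when v = log(4), u = 4.
The integral becomes 4·∫ u**2 du from 1 to 4, with antiderivative 4*u**3/3.
Back in v: F(v) = 4*exp(3*v)/3.
Then F(log(4)) - F(0) = (256/3) - (4/3) = 84.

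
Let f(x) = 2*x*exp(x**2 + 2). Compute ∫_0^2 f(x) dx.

Let u = x**2 + 2, so du = 2*x dx. When x = 0, u = 2; when x = 2, u = 6.
The integral becomes ∫ exp(u) du from 2 to 6, with antiderivative exp(u).
Back in x: F(x) = exp(x**2 + 2).
Then F(2) - F(0) = (exp(6)) - (exp(2)) = -exp(2) + exp(6).

-exp(2) + exp(6)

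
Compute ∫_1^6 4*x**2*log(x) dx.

-860/9 + 288*log(2) + 288*log(3)

Integrate by parts once (u = ln x, dv = 4*x**2 dx).
An antiderivative is F(x) = 4*x**3*(3*log(x) - 1)/9.
Then F(6) - F(1) = (-96 + 288*log(2) + 288*log(3)) - (-4/9) = -860/9 + 288*log(2) + 288*log(3).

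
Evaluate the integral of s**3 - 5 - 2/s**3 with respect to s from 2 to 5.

By the power rule, an antiderivative is F(s) = s**4/4 - 5*s + s**(-2).
Then F(5) - F(2) = (13129/100) - (-23/4) = 3426/25.

3426/25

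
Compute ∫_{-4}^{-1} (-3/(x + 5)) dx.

-log(64)

An antiderivative is F(x) = -3*log(x + 5).
Then F(-1) - F(-4) = (-log(64)) - (0) = -log(64).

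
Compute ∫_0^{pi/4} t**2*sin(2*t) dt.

Integrate by parts twice (u = t^2, dv = sin(2*t) dt).
An antiderivative is F(t) = -t**2*cos(2*t)/2 + t*sin(2*t)/2 + cos(2*t)/4.
Then F(pi/4) - F(0) = (pi/8) - (1/4) = -1/4 + pi/8.

-1/4 + pi/8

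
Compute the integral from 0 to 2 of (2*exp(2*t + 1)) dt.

-exp(1) + exp(5)

Let u = 2*t + 1, so du = 2 dt. When t = 0, u = 1; when t = 2, u = 5.
The integral becomes ∫ exp(u) du from 1 to 5, with antiderivative exp(u).
Back in t: F(t) = exp(2*t + 1).
Then F(2) - F(0) = (exp(5)) - (exp(1)) = -exp(1) + exp(5).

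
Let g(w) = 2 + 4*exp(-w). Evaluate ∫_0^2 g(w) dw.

8 - 4*exp(-2)

An antiderivative is F(w) = 2*w - 4*exp(-w).
Then F(2) - F(0) = (4 - 4*exp(-2)) - (-4) = 8 - 4*exp(-2).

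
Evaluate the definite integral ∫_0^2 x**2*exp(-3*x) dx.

Integrate by parts twice (u = x^2, dv = exp(-3*x) dx).
An antiderivative is F(x) = (-9*x**2 - 6*x - 2)*exp(-3*x)/27.
Then F(2) - F(0) = (-50*exp(-6)/27) - (-2/27) = 2/27 - 50*exp(-6)/27.

2/27 - 50*exp(-6)/27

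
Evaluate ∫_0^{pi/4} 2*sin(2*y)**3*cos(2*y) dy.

1/4

Let u = sin(2*y), so du = 2*cos(2*y) dy. When y = 0, u = 0; when y = pi/4, u = 1.
The integral becomes ∫ u**3 du from 0 to 1, with antiderivative u**4/4.
Back in y: F(y) = sin(2*y)**4/4.
Then F(pi/4) - F(0) = (1/4) - (0) = 1/4.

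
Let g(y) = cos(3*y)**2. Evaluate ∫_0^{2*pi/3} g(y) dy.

pi/3

Use the identity cos^2(3*y) = (1 + cos(6*y))/2.
An antiderivative is F(y) = y/2 + sin(6*y)/12.
Then F(2*pi/3) - F(0) = (pi/3) - (0) = pi/3.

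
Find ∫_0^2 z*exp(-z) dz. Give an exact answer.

1 - 3*exp(-2)

Integrate by parts once (u = z, dv = exp(-z) dz).
An antiderivative is F(z) = (-z - 1)*exp(-z).
Then F(2) - F(0) = (-3*exp(-2)) - (-1) = 1 - 3*exp(-2).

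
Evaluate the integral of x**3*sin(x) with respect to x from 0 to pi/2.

-6 + 3*pi**2/4

Integrate by parts 3 times (u = x^3, dv = sin(x) dx).
An antiderivative is F(x) = -x**3*cos(x) + 3*x**2*sin(x) + 6*x*cos(x) - 6*sin(x).
Then F(pi/2) - F(0) = (-6 + 3*pi**2/4) - (0) = -6 + 3*pi**2/4.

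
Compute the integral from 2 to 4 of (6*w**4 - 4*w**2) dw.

By the power rule, an antiderivative is F(w) = 6*w**5/5 - 4*w**3/3.
Then F(4) - F(2) = (17152/15) - (416/15) = 16736/15.

16736/15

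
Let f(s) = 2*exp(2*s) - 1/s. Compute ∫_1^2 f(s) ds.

An antiderivative is F(s) = exp(2*s) - log(s).
Then F(2) - F(1) = (-log(2) + exp(4)) - (exp(2)) = -exp(2) - log(2) + exp(4).

-exp(2) - log(2) + exp(4)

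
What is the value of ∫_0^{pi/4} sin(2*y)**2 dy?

Use the identity sin^2(2*y) = (1 - cos(4*y))/2.
An antiderivative is F(y) = y/2 - sin(4*y)/8.
Then F(pi/4) - F(0) = (pi/8) - (0) = pi/8.

pi/8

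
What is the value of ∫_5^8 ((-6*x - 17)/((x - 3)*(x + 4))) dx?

-5*log(5) + log(3) + 3*log(2)

Factor the denominator: x**2 + x - 12 = (x + 4)(x - 3).
Partial fractions: (-6*x - 17)/((x - 3)*(x + 4)) = -1/(x + 4) - 5/(x - 3).
An antiderivative is F(x) = -5*log(x - 3) - log(x + 4).
Then F(8) - F(5) = (-5*log(5) - 2*log(2) - log(3)) - (-5*log(2) - 2*log(3)) = -5*log(5) + log(3) + 3*log(2).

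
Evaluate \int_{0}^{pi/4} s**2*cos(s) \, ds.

Integrate by parts twice (u = s^2, dv = cos(s) ds).
An antiderivative is F(s) = s**2*sin(s) + 2*s*cos(s) - 2*sin(s).
Then F(pi/4) - F(0) = (sqrt(2)*(-32 + pi**2 + 8*pi)/32) - (0) = sqrt(2)*(-32 + pi**2 + 8*pi)/32.

sqrt(2)*(-32 + pi**2 + 8*pi)/32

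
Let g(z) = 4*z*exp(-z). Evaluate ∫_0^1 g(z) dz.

Integrate by parts once (u = z, dv = 4*exp(-z) dz).
An antiderivative is F(z) = (-4*z - 4)*exp(-z).
Then F(1) - F(0) = (-8*exp(-1)) - (-4) = 4 - 8*exp(-1).

4 - 8*exp(-1)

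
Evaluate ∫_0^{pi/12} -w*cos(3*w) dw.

-sqrt(2)/18 - sqrt(2)*pi/72 + 1/9

Integrate by parts once (u = w, dv = -cos(3*w) dw).
An antiderivative is F(w) = -w*sin(3*w)/3 - cos(3*w)/9.
Then F(pi/12) - F(0) = (sqrt(2)*(-4 - pi)/72) - (-1/9) = -sqrt(2)/18 - sqrt(2)*pi/72 + 1/9.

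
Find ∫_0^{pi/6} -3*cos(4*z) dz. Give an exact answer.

-3*sqrt(3)/8

An antiderivative is F(z) = -3*sin(4*z)/4.
Then F(pi/6) - F(0) = (-3*sqrt(3)/8) - (0) = -3*sqrt(3)/8.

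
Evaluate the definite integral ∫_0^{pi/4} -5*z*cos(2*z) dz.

5/4 - 5*pi/8

Integrate by parts once (u = z, dv = -5*cos(2*z) dz).
An antiderivative is F(z) = -5*z*sin(2*z)/2 - 5*cos(2*z)/4.
Then F(pi/4) - F(0) = (-5*pi/8) - (-5/4) = 5/4 - 5*pi/8.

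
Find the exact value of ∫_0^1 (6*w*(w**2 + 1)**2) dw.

7

Let u = w**2 + 1, so du = 2*w dw. When w = 0, u = 1; when w = 1, u = 2.
The integral becomes 3·∫ u**2 du from 1 to 2, with antiderivative u**3.
Back in w: F(w) = (w**2 + 1)**3.
Then F(1) - F(0) = (8) - (1) = 7.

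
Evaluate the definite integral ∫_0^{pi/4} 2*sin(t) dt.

An antiderivative is F(t) = -2*cos(t).
Then F(pi/4) - F(0) = (-sqrt(2)) - (-2) = 2 - sqrt(2).

2 - sqrt(2)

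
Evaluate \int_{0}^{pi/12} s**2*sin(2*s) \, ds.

Integrate by parts twice (u = s^2, dv = sin(2*s) ds).
An antiderivative is F(s) = -s**2*cos(2*s)/2 + s*sin(2*s)/2 + cos(2*s)/4.
Then F(pi/12) - F(0) = (-sqrt(3)*pi**2/576 + pi/48 + sqrt(3)/8) - (1/4) = -1/4 - sqrt(3)*pi**2/576 + pi/48 + sqrt(3)/8.

-1/4 - sqrt(3)*pi**2/576 + pi/48 + sqrt(3)/8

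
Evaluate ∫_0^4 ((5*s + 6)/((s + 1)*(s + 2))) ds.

Factor the denominator: s**2 + 3*s + 2 = (s + 2)(s + 1).
Partial fractions: (5*s + 6)/((s + 1)*(s + 2)) = 4/(s + 2) + 1/(s + 1).
An antiderivative is F(s) = log(s + 1) + 4*log(s + 2).
Then F(4) - F(0) = (log(5) + 4*log(2) + 4*log(3)) - (log(16)) = log(5) + 4*log(3).

log(5) + 4*log(3)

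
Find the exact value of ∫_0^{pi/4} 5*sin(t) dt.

5 - 5*sqrt(2)/2

An antiderivative is F(t) = -5*cos(t).
Then F(pi/4) - F(0) = (-5*sqrt(2)/2) - (-5) = 5 - 5*sqrt(2)/2.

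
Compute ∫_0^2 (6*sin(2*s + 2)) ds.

-3*cos(6) + 3*cos(2)

Let u = 2*s + 2, so du = 2 ds. When s = 0, u = 2; when s = 2, u = 6.
The integral becomes 3·∫ sin(u) du from 2 to 6, with antiderivative -3*cos(u).
Back in s: F(s) = -3*cos(2*s + 2).
Then F(2) - F(0) = (-3*cos(6)) - (-3*cos(2)) = -3*cos(6) + 3*cos(2).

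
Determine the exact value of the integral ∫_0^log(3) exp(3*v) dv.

26/3

Let u = exp(v), so du = exp(v) dv. When v = 0, u = 1; when v = log(3), u = 3.
The integral becomes ∫ u**2 du from 1 to 3, with antiderivative u**3/3.
Back in v: F(v) = exp(3*v)/3.
Then F(log(3)) - F(0) = (9) - (1/3) = 26/3.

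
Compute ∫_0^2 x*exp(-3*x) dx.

(-7 + exp(6))*exp(-6)/9

Integrate by parts once (u = x, dv = exp(-3*x) dx).
An antiderivative is F(x) = (-3*x - 1)*exp(-3*x)/9.
Then F(2) - F(0) = (-7*exp(-6)/9) - (-1/9) = (-7 + exp(6))*exp(-6)/9.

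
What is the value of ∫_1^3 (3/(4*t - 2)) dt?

3*log(5)/4

An antiderivative is F(t) = 3*log(4*t - 2)/4.
Then F(3) - F(1) = (3*log(10)/4) - (3*log(2)/4) = 3*log(5)/4.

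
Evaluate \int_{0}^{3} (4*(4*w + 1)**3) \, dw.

Let u = 4*w + 1, so du = 4 dw. When w = 0, u = 1; when w = 3, u = 13.
The integral becomes ∫ u**3 du from 1 to 13, with antiderivative u**4/4.
Back in w: F(w) = (4*w + 1)**4/4.
Then F(3) - F(0) = (28561/4) - (1/4) = 7140.

7140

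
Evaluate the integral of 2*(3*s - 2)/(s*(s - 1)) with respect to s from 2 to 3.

Factor the denominator: s**2 - s = s(s - 1).
Partial fractions: 2*(3*s - 2)/(s*(s - 1)) = 4/s + 2/(s - 1).
An antiderivative is F(s) = 4*log(s) + 2*log(s - 1).
Then F(3) - F(2) = (2*log(2) + 4*log(3)) - (log(16)) = log(81/4).

log(81/4)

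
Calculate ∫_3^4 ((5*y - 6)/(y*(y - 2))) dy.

Factor the denominator: y**2 - 2*y = y(y - 2).
Partial fractions: (5*y - 6)/(y*(y - 2)) = 3/y + 2/(y - 2).
An antiderivative is F(y) = 3*log(y) + 2*log(y - 2).
Then F(4) - F(3) = (8*log(2)) - (log(27)) = -3*log(3) + 8*log(2).

-3*log(3) + 8*log(2)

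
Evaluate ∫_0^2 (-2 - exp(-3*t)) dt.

-13/3 + exp(-6)/3

An antiderivative is F(t) = -2*t + exp(-3*t)/3.
Then F(2) - F(0) = (-4 + exp(-6)/3) - (1/3) = -13/3 + exp(-6)/3.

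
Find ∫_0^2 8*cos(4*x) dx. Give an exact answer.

2*sin(8)

Let u = 4*x, so du = 4 dx. When x = 0, u = 0; when x = 2, u = 8.
The integral becomes 2·∫ cos(u) du from 0 to 8, with antiderivative 2*sin(u).
Back in x: F(x) = 2*sin(4*x).
Then F(2) - F(0) = (2*sin(8)) - (0) = 2*sin(8).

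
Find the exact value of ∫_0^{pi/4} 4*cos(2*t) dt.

2

An antiderivative is F(t) = 2*sin(2*t).
Then F(pi/4) - F(0) = (2) - (0) = 2.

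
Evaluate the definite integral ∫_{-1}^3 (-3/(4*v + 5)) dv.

An antiderivative is F(v) = -3*log(4*v + 5)/4.
Then F(3) - F(-1) = (-3*log(17)/4) - (0) = -3*log(17)/4.

-3*log(17)/4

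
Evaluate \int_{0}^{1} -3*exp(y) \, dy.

An antiderivative is F(y) = -3*exp(y).
Then F(1) - F(0) = (-3*E) - (-3) = 3 - 3*E.

3 - 3*E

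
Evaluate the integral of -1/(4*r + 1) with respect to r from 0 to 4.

-log(17)/4

An antiderivative is F(r) = -log(4*r + 1)/4.
Then F(4) - F(0) = (-log(17)/4) - (0) = -log(17)/4.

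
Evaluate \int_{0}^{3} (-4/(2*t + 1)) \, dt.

An antiderivative is F(t) = -2*log(2*t + 1).
Then F(3) - F(0) = (-log(49)) - (0) = -log(49).

-log(49)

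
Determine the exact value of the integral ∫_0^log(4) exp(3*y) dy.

21

Let u = exp(y), so du = exp(y) dy. When y = 0, u = 1; when y = log(4), u = 4.
The integral becomes ∫ u**2 du from 1 to 4, with antiderivative u**3/3.
Back in y: F(y) = exp(3*y)/3.
Then F(log(4)) - F(0) = (64/3) - (1/3) = 21.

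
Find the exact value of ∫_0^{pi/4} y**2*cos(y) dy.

Integrate by parts twice (u = y^2, dv = cos(y) dy).
An antiderivative is F(y) = y**2*sin(y) + 2*y*cos(y) - 2*sin(y).
Then F(pi/4) - F(0) = (sqrt(2)*(-32 + pi**2 + 8*pi)/32) - (0) = sqrt(2)*(-32 + pi**2 + 8*pi)/32.

sqrt(2)*(-32 + pi**2 + 8*pi)/32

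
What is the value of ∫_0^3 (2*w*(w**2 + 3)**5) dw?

995085/2

Let u = w**2 + 3, so du = 2*w dw. When w = 0, u = 3; when w = 3, u = 12.
The integral becomes ∫ u**5 du from 3 to 12, with antiderivative u**6/6.
Back in w: F(w) = (w**2 + 3)**6/6.
Then F(3) - F(0) = (497664) - (243/2) = 995085/2.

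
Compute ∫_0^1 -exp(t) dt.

An antiderivative is F(t) = -exp(t).
Then F(1) - F(0) = (-E) - (-1) = 1 - E.

1 - E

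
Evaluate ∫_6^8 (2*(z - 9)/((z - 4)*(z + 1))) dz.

Factor the denominator: z**2 - 3*z - 4 = (z + 1)(z - 4).
Partial fractions: 2*(z - 9)/((z - 4)*(z + 1)) = 4/(z + 1) - 2/(z - 4).
An antiderivative is F(z) = -2*log(z - 4) + 4*log(z + 1).
Then F(8) - F(6) = (-4*log(2) + 8*log(3)) - (-2*log(2) + 4*log(7)) = -4*log(7) - 2*log(2) + 8*log(3).

-4*log(7) - 2*log(2) + 8*log(3)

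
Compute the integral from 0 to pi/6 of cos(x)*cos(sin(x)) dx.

Let u = sin(x), so du = cos(x) dx. When x = 0, u = 0; when x = pi/6, u = 1/2.
The integral becomes ∫ cos(u) du from 0 to 1/2, with antiderivative sin(u).
Back in x: F(x) = sin(sin(x)).
Then F(pi/6) - F(0) = (sin(1/2)) - (0) = sin(1/2).

sin(1/2)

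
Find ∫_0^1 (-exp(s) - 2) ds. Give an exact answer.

An antiderivative is F(s) = -2*s - exp(s).
Then F(1) - F(0) = (-E - 2) - (-1) = -E - 1.

-E - 1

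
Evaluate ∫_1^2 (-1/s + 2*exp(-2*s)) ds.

An antiderivative is F(s) = -log(s) - exp(-2*s).
Then F(2) - F(1) = (-log(2) - exp(-4)) - (-exp(-2)) = -log(2) - exp(-4) + exp(-2).

-log(2) - exp(-4) + exp(-2)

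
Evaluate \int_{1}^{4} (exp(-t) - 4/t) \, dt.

An antiderivative is F(t) = -4*log(t) - exp(-t).
Then F(4) - F(1) = (-8*log(2) - exp(-4)) - (-exp(-1)) = -8*log(2) - exp(-4) + exp(-1).

-8*log(2) - exp(-4) + exp(-1)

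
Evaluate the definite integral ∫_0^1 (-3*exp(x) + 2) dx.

An antiderivative is F(x) = 2*x - 3*exp(x).
Then F(1) - F(0) = (2 - 3*E) - (-3) = 5 - 3*E.

5 - 3*E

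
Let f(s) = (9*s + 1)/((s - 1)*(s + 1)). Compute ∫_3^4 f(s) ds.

-13*log(2) + 5*log(3) + 4*log(5)

Factor the denominator: s**2 - 1 = (s + 1)(s - 1).
Partial fractions: (9*s + 1)/((s - 1)*(s + 1)) = 4/(s + 1) + 5/(s - 1).
An antiderivative is F(s) = 5*log(s - 1) + 4*log(s + 1).
Then F(4) - F(3) = (5*log(3) + 4*log(5)) - (13*log(2)) = -13*log(2) + 5*log(3) + 4*log(5).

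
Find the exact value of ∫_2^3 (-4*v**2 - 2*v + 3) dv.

By the power rule, an antiderivative is F(v) = -4*v**3/3 - v**2 + 3*v.
Then F(3) - F(2) = (-36) - (-26/3) = -82/3.

-82/3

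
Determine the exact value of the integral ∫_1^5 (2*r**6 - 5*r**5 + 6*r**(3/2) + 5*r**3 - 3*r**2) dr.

By the power rule, an antiderivative is F(r) = 2*r**7/7 - 5*r**6/6 + 12*r**(5/2)/5 + 5*r**4/4 - r**3.
Then F(5) - F(1) = (60*sqrt(5) + 836375/84) - (883/420) = 60*sqrt(5) + 348416/35.

60*sqrt(5) + 348416/35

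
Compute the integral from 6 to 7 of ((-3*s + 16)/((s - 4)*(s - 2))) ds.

Factor the denominator: s**2 - 6*s + 8 = (s - 2)(s - 4).
Partial fractions: (-3*s + 16)/((s - 4)*(s - 2)) = -5/(s - 2) + 2/(s - 4).
An antiderivative is F(s) = 2*log(s - 4) - 5*log(s - 2).
Then F(7) - F(6) = (-5*log(5) + 2*log(3)) - (-8*log(2)) = -5*log(5) + 2*log(3) + 8*log(2).

-5*log(5) + 2*log(3) + 8*log(2)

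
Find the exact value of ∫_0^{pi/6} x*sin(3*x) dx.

1/9

Integrate by parts once (u = x, dv = sin(3*x) dx).
An antiderivative is F(x) = -x*cos(3*x)/3 + sin(3*x)/9.
Then F(pi/6) - F(0) = (1/9) - (0) = 1/9.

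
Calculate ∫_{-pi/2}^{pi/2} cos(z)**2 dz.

pi/2

Use the identity cos^2(z) = (1 + cos(2*z))/2.
An antiderivative is F(z) = z/2 + sin(2*z)/4.
Then F(pi/2) - F(-pi/2) = (pi/4) - (-pi/4) = pi/2.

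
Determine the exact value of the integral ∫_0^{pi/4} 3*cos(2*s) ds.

3/2

An antiderivative is F(s) = 3*sin(2*s)/2.
Then F(pi/4) - F(0) = (3/2) - (0) = 3/2.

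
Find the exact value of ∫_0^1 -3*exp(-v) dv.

-3 + 3*exp(-1)

An antiderivative is F(v) = 3*exp(-v).
Then F(1) - F(0) = (3*exp(-1)) - (3) = -3 + 3*exp(-1).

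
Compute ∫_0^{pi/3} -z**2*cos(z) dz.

Integrate by parts twice (u = z^2, dv = -cos(z) dz).
An antiderivative is F(z) = -z**2*sin(z) - 2*z*cos(z) + 2*sin(z).
Then F(pi/3) - F(0) = (-pi/3 - sqrt(3)*pi**2/18 + sqrt(3)) - (0) = -pi/3 - sqrt(3)*pi**2/18 + sqrt(3).

-pi/3 - sqrt(3)*pi**2/18 + sqrt(3)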